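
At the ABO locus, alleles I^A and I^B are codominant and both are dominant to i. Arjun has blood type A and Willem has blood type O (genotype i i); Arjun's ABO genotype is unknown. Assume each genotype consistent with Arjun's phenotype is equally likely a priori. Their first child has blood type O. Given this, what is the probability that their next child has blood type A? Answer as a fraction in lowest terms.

1/2

Possible genotypes: Arjun ∈ {I^A I^A, I^A i}; Willem ∈ {i i}.
Weight each parental genotype pair by prior × P(type-O child):
  I^A i × i i: posterior weight 1; P(next child type A) = 1/2.
Weighted sum = 1/2.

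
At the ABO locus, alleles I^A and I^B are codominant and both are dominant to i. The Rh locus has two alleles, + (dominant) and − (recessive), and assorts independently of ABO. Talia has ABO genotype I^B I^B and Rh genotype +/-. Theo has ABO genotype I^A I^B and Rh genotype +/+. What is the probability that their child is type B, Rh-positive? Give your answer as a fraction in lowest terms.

ABO cross I^B I^B × I^A I^B → offspring phenotypes: 1/2 B, 1/2 AB.
Rh cross +/- × +/+ → 1 Rh+.
Independent loci: P(type B, Rh-positive) = 1/2 × 1 = 1/2.

1/2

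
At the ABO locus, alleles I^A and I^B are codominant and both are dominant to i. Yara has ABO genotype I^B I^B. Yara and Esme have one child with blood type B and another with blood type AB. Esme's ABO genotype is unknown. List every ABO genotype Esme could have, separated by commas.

For each candidate genotype of Esme, check whether crossing it with I^B I^B can produce every observed child phenotype.
  I^A I^A → possible child types {AB} ✗
  I^A I^B → possible child types {B, AB} ✓
  I^A i → possible child types {B, AB} ✓
  I^B I^B → possible child types {B} ✗
  I^B i → possible child types {B} ✗
  i i → possible child types {B} ✗

I^A I^B, I^A i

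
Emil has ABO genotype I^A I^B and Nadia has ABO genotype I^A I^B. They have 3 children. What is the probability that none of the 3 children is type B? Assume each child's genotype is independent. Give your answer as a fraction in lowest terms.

27/64

ABO cross I^A I^B × I^A I^B → 1/4 A, 1/4 B, 1/2 AB.
So P(type B) = 1/4 per child.
P(not type B) = 3/4 for one child; (3/4)^3 = 27/64.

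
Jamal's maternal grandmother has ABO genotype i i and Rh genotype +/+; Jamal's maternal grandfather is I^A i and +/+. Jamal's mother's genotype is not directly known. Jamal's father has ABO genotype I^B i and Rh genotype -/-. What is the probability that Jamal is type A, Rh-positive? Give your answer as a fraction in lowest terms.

1/8

Jamal's mother's ABO genotype from i i × I^A i: 1/2 I^A i, 1/2 i i.
Crossing each possibility with the father I^B i and summing P(type A): 1/2·1/4 + 1/2·0 = 1/8.
Similarly for Rh via the mother's Rh distribution: P(Rh+) = 1.
Independent loci: 1/8 × 1 = 1/8.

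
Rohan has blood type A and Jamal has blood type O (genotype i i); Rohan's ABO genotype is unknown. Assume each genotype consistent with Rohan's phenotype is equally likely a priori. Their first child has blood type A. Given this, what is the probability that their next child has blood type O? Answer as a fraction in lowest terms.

Possible genotypes: Rohan ∈ {I^A I^A, I^A i}; Jamal ∈ {i i}.
Weight each parental genotype pair by prior × P(type-A child):
  I^A I^A × i i: posterior weight 2/3; P(next child type O) = 0.
  I^A i × i i: posterior weight 1/3; P(next child type O) = 1/2.
Weighted sum = 1/6.

1/6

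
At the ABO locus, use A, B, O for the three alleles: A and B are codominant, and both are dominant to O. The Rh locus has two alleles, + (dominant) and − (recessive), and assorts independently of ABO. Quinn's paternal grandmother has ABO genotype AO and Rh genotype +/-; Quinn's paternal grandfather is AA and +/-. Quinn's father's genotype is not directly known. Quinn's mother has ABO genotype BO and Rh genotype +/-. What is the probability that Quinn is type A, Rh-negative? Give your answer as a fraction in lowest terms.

Quinn's father's ABO genotype from AO × AA: 1/2 AA, 1/2 AO.
Crossing each possibility with the mother BO and summing P(type A): 1/2·1/2 + 1/2·1/4 = 3/8.
Similarly for Rh via the father's Rh distribution: P(Rh-) = 1/4.
Independent loci: 3/8 × 1/4 = 3/32.

3/32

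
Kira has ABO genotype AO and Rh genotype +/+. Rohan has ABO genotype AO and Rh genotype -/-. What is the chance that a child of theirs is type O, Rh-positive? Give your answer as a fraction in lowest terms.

1/4

ABO cross AO × AO → offspring phenotypes: 1/4 O, 3/4 A.
Rh cross +/+ × -/- → 1 Rh+.
Independent loci: P(type O, Rh-positive) = 1/4 × 1 = 1/4.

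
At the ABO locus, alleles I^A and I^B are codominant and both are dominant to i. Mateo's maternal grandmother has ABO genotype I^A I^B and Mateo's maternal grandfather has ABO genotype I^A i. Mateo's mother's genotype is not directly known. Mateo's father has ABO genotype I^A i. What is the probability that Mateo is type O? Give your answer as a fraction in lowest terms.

1/8

Mateo's mother's ABO genotype from I^A I^B × I^A i: 1/4 I^A I^A, 1/4 I^A I^B, 1/4 I^A i, 1/4 I^B i.
Crossing each possibility with the father I^A i and summing P(type O): 1/4·0 + 1/4·0 + 1/4·1/4 + 1/4·1/4 = 1/8.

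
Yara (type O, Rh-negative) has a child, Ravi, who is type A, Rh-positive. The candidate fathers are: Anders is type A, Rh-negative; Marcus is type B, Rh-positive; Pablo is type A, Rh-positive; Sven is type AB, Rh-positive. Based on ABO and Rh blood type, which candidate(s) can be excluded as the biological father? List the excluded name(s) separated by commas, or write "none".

A candidate is excluded only if no genotype consistent with his phenotype could produce a type A, Rh-positive child with a type O, Rh-negative mother.
Anders (type A, Rh-): no genotype consistent with that phenotype can produce a type-A Rh+ child with a type-O mother.
Marcus (type B, Rh+): no genotype consistent with that phenotype can produce a type-A Rh+ child with a type-O mother.

Anders, Marcus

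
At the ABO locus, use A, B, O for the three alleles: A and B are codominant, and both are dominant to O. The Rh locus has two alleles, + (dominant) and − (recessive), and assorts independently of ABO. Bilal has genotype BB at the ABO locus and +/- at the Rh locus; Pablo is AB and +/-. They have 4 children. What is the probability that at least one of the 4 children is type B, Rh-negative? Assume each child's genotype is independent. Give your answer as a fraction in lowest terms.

ABO cross BB × AB → 1/2 B, 1/2 AB.
Rh cross +/- × +/- → 3/4 Rh+, 1/4 Rh-; so P(type B, Rh-negative) = 1/2 × 1/4 = 1/8 per child.
P(none) = (7/8)^4 = 2401/4096; P(at least one) = 1 − 2401/4096 = 1695/4096.

1695/4096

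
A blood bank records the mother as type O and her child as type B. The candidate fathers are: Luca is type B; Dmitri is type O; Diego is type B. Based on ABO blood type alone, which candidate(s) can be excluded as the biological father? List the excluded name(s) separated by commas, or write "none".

Dmitri

A candidate is excluded only if no genotype consistent with his phenotype could produce a type B child with a type O mother.
Dmitri (type O): no genotype consistent with that phenotype can produce a type-B child with a type-O mother.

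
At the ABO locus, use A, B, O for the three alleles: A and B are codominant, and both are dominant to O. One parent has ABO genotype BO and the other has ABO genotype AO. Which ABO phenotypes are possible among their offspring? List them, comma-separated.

O, A, B, AB

Gametes from BO × AO give offspring ABO genotypes AB, AO, BO, OO, i.e. phenotypes O, A, B, AB.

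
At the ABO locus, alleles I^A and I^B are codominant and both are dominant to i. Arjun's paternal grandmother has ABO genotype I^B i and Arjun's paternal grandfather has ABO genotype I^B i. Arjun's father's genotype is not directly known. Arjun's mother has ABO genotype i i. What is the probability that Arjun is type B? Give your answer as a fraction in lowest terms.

Arjun's father's ABO genotype from I^B i × I^B i: 1/4 I^B I^B, 1/2 I^B i, 1/4 i i.
Crossing each possibility with the mother i i and summing P(type B): 1/4·1 + 1/2·1/2 + 1/4·0 = 1/2.

1/2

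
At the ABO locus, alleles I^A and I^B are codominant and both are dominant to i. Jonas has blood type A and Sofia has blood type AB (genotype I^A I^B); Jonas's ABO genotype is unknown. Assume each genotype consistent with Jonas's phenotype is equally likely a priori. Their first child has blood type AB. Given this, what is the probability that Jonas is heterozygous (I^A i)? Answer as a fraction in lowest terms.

1/3

Possible genotypes: Jonas ∈ {I^A I^A, I^A i}; Sofia ∈ {I^A I^B}.
Weight each parental genotype pair by prior × P(type-AB child):
  I^A I^A × I^A I^B: posterior weight 2/3.
  I^A i × I^A I^B: posterior weight 1/3.
Sum the posterior weight over pairs where Jonas is I^A i: 1/3.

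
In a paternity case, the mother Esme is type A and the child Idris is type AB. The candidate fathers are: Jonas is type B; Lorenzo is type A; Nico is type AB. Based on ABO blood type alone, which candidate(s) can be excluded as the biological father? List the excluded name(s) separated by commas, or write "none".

Lorenzo

A candidate is excluded only if no genotype consistent with his phenotype could produce a type AB child with a type A mother.
Lorenzo (type A): no genotype consistent with that phenotype can produce a type-AB child with a type-A mother.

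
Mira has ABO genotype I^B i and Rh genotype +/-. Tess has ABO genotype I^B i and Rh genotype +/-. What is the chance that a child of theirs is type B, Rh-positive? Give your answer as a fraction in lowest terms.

9/16

ABO cross I^B i × I^B i → offspring phenotypes: 1/4 O, 3/4 B.
Rh cross +/- × +/- → 3/4 Rh+, 1/4 Rh-.
Independent loci: P(type B, Rh-positive) = 3/4 × 3/4 = 9/16.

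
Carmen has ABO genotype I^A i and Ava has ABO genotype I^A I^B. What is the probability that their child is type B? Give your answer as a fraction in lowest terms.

1/4

ABO cross I^A i × I^A I^B → offspring phenotypes: 1/2 A, 1/4 B, 1/4 AB.
So P(type B) = 1/4.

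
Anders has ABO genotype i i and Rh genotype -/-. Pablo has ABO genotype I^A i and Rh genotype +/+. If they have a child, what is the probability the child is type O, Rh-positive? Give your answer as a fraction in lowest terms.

1/2

ABO cross i i × I^A i → offspring phenotypes: 1/2 O, 1/2 A.
Rh cross -/- × +/+ → 1 Rh+.
Independent loci: P(type O, Rh-positive) = 1/2 × 1 = 1/2.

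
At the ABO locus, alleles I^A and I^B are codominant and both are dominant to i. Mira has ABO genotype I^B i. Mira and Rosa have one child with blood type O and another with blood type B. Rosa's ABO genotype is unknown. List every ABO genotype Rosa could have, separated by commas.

For each candidate genotype of Rosa, check whether crossing it with I^B i can produce every observed child phenotype.
  I^A I^A → possible child types {A, AB} ✗
  I^A I^B → possible child types {A, B, AB} ✗
  I^A i → possible child types {O, A, B, AB} ✓
  I^B I^B → possible child types {B} ✗
  I^B i → possible child types {O, B} ✓
  i i → possible child types {O, B} ✓

I^A i, I^B i, i i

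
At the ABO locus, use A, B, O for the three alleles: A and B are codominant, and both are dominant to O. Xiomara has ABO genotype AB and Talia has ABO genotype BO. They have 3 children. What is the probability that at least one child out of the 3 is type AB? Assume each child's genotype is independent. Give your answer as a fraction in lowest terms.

37/64

ABO cross AB × BO → 1/4 A, 1/2 B, 1/4 AB.
So P(type AB) = 1/4 per child.
P(none) = (3/4)^3 = 27/64; P(at least one) = 1 − 27/64 = 37/64.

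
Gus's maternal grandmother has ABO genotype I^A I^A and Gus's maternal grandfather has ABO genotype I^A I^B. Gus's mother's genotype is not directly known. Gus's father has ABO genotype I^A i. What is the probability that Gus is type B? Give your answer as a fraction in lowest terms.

Gus's mother's ABO genotype from I^A I^A × I^A I^B: 1/2 I^A I^A, 1/2 I^A I^B.
Crossing each possibility with the father I^A i and summing P(type B): 1/2·0 + 1/2·1/4 = 1/8.

1/8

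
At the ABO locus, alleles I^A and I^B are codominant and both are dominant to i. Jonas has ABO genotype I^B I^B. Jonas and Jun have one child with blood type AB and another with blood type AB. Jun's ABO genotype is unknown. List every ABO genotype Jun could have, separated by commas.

I^A I^A, I^A I^B, I^A i

For each candidate genotype of Jun, check whether crossing it with I^B I^B can produce every observed child phenotype.
  I^A I^A → possible child types {AB} ✓
  I^A I^B → possible child types {B, AB} ✓
  I^A i → possible child types {B, AB} ✓
  I^B I^B → possible child types {B} ✗
  I^B i → possible child types {B} ✗
  i i → possible child types {B} ✗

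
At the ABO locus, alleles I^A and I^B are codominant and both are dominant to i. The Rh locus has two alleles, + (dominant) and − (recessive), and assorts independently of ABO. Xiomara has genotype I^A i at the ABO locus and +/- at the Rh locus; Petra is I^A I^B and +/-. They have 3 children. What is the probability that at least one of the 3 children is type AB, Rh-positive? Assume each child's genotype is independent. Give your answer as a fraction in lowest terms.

1899/4096

ABO cross I^A i × I^A I^B → 1/2 A, 1/4 B, 1/4 AB.
Rh cross +/- × +/- → 3/4 Rh+, 1/4 Rh-; so P(type AB, Rh-positive) = 1/4 × 3/4 = 3/16 per child.
P(none) = (13/16)^3 = 2197/4096; P(at least one) = 1 − 2197/4096 = 1899/4096.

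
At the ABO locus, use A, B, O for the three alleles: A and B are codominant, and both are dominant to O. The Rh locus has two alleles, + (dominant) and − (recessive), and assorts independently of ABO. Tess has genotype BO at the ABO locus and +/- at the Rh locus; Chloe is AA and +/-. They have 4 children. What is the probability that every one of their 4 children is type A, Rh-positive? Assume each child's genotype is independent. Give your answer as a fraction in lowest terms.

ABO cross BO × AA → 1/2 A, 1/2 AB.
Rh cross +/- × +/- → 3/4 Rh+, 1/4 Rh-; so P(type A, Rh-positive) = 1/2 × 3/4 = 3/8 per child.
All 4 independent: (3/8)^4 = 81/4096.

81/4096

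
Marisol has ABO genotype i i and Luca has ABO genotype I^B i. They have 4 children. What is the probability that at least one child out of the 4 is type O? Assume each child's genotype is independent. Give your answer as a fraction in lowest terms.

15/16

ABO cross i i × I^B i → 1/2 O, 1/2 B.
So P(type O) = 1/2 per child.
P(none) = (1/2)^4 = 1/16; P(at least one) = 1 − 1/16 = 15/16.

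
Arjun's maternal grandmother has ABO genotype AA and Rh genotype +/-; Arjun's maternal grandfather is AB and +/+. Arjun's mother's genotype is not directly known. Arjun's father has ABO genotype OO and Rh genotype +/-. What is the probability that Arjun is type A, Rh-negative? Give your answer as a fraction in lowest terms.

Arjun's mother's ABO genotype from AA × AB: 1/2 AA, 1/2 AB.
Crossing each possibility with the father OO and summing P(type A): 1/2·1 + 1/2·1/2 = 3/4.
Similarly for Rh via the mother's Rh distribution: P(Rh-) = 1/8.
Independent loci: 3/4 × 1/8 = 3/32.

3/32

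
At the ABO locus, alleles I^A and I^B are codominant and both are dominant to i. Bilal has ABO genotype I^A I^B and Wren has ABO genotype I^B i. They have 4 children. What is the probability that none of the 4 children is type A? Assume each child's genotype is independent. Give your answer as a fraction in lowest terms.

ABO cross I^A I^B × I^B i → 1/4 A, 1/2 B, 1/4 AB.
So P(type A) = 1/4 per child.
P(not type A) = 3/4 for one child; (3/4)^4 = 81/256.

81/256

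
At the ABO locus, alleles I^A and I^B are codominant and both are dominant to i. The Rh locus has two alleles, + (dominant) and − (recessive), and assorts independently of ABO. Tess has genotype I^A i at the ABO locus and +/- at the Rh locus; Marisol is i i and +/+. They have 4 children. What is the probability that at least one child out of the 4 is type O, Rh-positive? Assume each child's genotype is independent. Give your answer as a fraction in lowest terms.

ABO cross I^A i × i i → 1/2 O, 1/2 A.
Rh cross +/- × +/+ → 1 Rh+; so P(type O, Rh-positive) = 1/2 × 1 = 1/2 per child.
P(none) = (1/2)^4 = 1/16; P(at least one) = 1 − 1/16 = 15/16.

15/16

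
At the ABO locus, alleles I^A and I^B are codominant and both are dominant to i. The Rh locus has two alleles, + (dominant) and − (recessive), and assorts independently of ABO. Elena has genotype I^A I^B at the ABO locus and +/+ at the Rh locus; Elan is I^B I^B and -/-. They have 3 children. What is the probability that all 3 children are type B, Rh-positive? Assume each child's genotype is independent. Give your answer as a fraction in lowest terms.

1/8

ABO cross I^A I^B × I^B I^B → 1/2 B, 1/2 AB.
Rh cross +/+ × -/- → 1 Rh+; so P(type B, Rh-positive) = 1/2 × 1 = 1/2 per child.
All 3 independent: (1/2)^3 = 1/8.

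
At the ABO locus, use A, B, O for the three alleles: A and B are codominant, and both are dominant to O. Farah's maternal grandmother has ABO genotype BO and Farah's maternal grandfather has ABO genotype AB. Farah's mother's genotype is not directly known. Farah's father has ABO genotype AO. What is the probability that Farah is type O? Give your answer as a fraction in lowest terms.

1/8

Farah's mother's ABO genotype from BO × AB: 1/4 AB, 1/4 AO, 1/4 BB, 1/4 BO.
Crossing each possibility with the father AO and summing P(type O): 1/4·0 + 1/4·1/4 + 1/4·0 + 1/4·1/4 = 1/8.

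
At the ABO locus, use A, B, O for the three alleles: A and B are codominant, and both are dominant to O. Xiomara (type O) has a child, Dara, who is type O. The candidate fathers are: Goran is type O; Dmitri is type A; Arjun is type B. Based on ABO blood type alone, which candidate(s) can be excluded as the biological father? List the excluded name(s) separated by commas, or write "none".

none

A candidate is excluded only if no genotype consistent with his phenotype could produce a type O child with a type O mother.
Every candidate has at least one consistent genotype combination, so none can be excluded.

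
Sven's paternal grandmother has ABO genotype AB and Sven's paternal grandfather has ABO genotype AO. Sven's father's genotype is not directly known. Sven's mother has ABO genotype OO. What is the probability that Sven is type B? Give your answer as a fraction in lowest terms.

Sven's father's ABO genotype from AB × AO: 1/4 AA, 1/4 AB, 1/4 AO, 1/4 BO.
Crossing each possibility with the mother OO and summing P(type B): 1/4·0 + 1/4·1/2 + 1/4·0 + 1/4·1/2 = 1/4.

1/4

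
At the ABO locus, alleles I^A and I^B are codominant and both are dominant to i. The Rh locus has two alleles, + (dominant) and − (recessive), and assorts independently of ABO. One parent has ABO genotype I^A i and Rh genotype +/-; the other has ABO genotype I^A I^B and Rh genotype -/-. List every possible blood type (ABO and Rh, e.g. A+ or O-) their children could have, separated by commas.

A+, A-, B+, B-, AB+, AB-

Gametes from I^A i × I^A I^B give offspring ABO genotypes I^A I^A, I^A I^B, I^A i, I^B i, i.e. phenotypes A, B, AB.
Rh cross +/- × -/- → phenotypes Rh+, Rh-.
Combining independently: A+, A-, B+, B-, AB+, AB-.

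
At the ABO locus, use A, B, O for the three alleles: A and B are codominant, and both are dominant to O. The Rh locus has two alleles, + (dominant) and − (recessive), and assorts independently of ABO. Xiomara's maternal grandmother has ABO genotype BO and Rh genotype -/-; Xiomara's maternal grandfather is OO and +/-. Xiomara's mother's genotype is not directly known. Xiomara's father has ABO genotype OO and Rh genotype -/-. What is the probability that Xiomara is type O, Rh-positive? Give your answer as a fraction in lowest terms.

3/16

Xiomara's mother's ABO genotype from BO × OO: 1/2 BO, 1/2 OO.
Crossing each possibility with the father OO and summing P(type O): 1/2·1/2 + 1/2·1 = 3/4.
Similarly for Rh via the mother's Rh distribution: P(Rh+) = 1/4.
Independent loci: 3/4 × 1/4 = 3/16.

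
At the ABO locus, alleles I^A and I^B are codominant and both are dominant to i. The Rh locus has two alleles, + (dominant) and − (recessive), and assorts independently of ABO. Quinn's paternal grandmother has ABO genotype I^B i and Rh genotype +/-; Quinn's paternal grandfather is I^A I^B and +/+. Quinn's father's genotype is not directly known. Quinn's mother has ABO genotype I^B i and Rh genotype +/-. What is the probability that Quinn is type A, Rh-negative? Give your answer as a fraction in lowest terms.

Quinn's father's ABO genotype from I^B i × I^A I^B: 1/4 I^A I^B, 1/4 I^A i, 1/4 I^B I^B, 1/4 I^B i.
Crossing each possibility with the mother I^B i and summing P(type A): 1/4·1/4 + 1/4·1/4 + 1/4·0 + 1/4·0 = 1/8.
Similarly for Rh via the father's Rh distribution: P(Rh-) = 1/8.
Independent loci: 1/8 × 1/8 = 1/64.

1/64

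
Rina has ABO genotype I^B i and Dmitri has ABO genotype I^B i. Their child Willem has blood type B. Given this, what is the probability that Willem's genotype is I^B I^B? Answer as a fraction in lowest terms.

Cross I^B i × I^B i → 1/4 I^B I^B, 1/2 I^B i, 1/4 i i.
Type-B genotypes among offspring: I^B I^B (1/4), I^B i (1/2); total 3/4.
P(I^B I^B | type B) = (1/4) / (3/4) = 1/3.

1/3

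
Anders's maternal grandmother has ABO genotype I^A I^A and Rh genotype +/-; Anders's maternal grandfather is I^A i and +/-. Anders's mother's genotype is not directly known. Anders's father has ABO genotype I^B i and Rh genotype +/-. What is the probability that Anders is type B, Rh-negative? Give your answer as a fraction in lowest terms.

1/32

Anders's mother's ABO genotype from I^A I^A × I^A i: 1/2 I^A I^A, 1/2 I^A i.
Crossing each possibility with the father I^B i and summing P(type B): 1/2·0 + 1/2·1/4 = 1/8.
Similarly for Rh via the mother's Rh distribution: P(Rh-) = 1/4.
Independent loci: 1/8 × 1/4 = 1/32.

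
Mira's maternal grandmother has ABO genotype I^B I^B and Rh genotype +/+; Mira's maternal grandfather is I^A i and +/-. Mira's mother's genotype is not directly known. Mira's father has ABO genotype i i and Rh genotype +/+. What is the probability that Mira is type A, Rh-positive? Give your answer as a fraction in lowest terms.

1/4

Mira's mother's ABO genotype from I^B I^B × I^A i: 1/2 I^A I^B, 1/2 I^B i.
Crossing each possibility with the father i i and summing P(type A): 1/2·1/2 + 1/2·0 = 1/4.
Similarly for Rh via the mother's Rh distribution: P(Rh+) = 1.
Independent loci: 1/4 × 1 = 1/4.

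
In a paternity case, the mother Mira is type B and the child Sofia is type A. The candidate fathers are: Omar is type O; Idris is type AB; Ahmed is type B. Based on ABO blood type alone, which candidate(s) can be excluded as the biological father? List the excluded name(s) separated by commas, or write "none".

Omar, Ahmed

A candidate is excluded only if no genotype consistent with his phenotype could produce a type A child with a type B mother.
Omar (type O): no genotype consistent with that phenotype can produce a type-A child with a type-B mother.
Ahmed (type B): no genotype consistent with that phenotype can produce a type-A child with a type-B mother.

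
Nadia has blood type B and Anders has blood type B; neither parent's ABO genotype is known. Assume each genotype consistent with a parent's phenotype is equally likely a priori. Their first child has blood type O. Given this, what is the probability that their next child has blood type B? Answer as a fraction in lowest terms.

3/4

Possible genotypes: Nadia ∈ {BB, BO}; Anders ∈ {BB, BO}.
Weight each parental genotype pair by prior × P(type-O child):
  BO × BO: posterior weight 1; P(next child type B) = 3/4.
Weighted sum = 3/4.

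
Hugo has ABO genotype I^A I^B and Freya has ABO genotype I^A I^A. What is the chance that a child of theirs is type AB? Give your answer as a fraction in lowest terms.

1/2

ABO cross I^A I^B × I^A I^A → offspring phenotypes: 1/2 A, 1/2 AB.
So P(type AB) = 1/2.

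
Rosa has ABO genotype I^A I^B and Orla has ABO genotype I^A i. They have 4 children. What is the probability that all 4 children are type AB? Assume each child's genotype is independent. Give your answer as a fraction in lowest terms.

1/256

ABO cross I^A I^B × I^A i → 1/2 A, 1/4 B, 1/4 AB.
So P(type AB) = 1/4 per child.
All 4 independent: (1/4)^4 = 1/256.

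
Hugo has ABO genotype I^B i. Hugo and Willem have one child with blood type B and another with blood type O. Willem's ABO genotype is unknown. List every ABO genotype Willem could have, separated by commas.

I^A i, I^B i, i i

For each candidate genotype of Willem, check whether crossing it with I^B i can produce every observed child phenotype.
  I^A I^A → possible child types {A, AB} ✗
  I^A I^B → possible child types {A, B, AB} ✗
  I^A i → possible child types {O, A, B, AB} ✓
  I^B I^B → possible child types {B} ✗
  I^B i → possible child types {O, B} ✓
  i i → possible child types {O, B} ✓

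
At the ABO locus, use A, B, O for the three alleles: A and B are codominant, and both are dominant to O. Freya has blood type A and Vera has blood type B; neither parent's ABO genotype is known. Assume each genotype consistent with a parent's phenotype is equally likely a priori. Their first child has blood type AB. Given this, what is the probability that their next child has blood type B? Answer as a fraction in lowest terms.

Possible genotypes: Freya ∈ {AA, AO}; Vera ∈ {BB, BO}.
Weight each parental genotype pair by prior × P(type-AB child):
  AA × BB: posterior weight 4/9; P(next child type B) = 0.
  AA × BO: posterior weight 2/9; P(next child type B) = 0.
  AO × BB: posterior weight 2/9; P(next child type B) = 1/2.
  AO × BO: posterior weight 1/9; P(next child type B) = 1/4.
Weighted sum = 5/36.

5/36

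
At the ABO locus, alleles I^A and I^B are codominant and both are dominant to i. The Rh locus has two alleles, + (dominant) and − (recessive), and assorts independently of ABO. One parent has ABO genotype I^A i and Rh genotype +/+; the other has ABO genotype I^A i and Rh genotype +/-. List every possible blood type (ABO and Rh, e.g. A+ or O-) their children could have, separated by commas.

O+, A+

Gametes from I^A i × I^A i give offspring ABO genotypes I^A I^A, I^A i, i i, i.e. phenotypes O, A.
Rh cross +/+ × +/- → phenotypes Rh+.
Combining independently: O+, A+.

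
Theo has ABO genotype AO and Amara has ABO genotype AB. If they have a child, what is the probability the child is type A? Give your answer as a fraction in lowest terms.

1/2

ABO cross AO × AB → offspring phenotypes: 1/2 A, 1/4 B, 1/4 AB.
So P(type A) = 1/2.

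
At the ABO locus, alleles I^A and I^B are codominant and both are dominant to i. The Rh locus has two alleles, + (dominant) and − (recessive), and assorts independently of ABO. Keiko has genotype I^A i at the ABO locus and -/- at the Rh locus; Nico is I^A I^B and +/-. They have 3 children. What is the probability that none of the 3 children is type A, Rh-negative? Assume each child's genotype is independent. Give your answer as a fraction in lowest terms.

27/64

ABO cross I^A i × I^A I^B → 1/2 A, 1/4 B, 1/4 AB.
Rh cross -/- × +/- → 1/2 Rh+, 1/2 Rh-; so P(type A, Rh-negative) = 1/2 × 1/2 = 1/4 per child.
P(not type A, Rh-negative) = 3/4 for one child; (3/4)^3 = 27/64.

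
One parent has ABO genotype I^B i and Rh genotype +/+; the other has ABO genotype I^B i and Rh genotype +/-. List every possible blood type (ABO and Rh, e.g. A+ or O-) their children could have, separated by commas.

Gametes from I^B i × I^B i give offspring ABO genotypes I^B I^B, I^B i, i i, i.e. phenotypes O, B.
Rh cross +/+ × +/- → phenotypes Rh+.
Combining independently: O+, B+.

O+, B+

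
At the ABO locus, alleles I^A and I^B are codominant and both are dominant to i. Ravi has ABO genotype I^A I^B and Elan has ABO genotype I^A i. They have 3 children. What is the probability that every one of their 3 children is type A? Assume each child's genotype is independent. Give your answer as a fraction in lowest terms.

1/8

ABO cross I^A I^B × I^A i → 1/2 A, 1/4 B, 1/4 AB.
So P(type A) = 1/2 per child.
All 3 independent: (1/2)^3 = 1/8.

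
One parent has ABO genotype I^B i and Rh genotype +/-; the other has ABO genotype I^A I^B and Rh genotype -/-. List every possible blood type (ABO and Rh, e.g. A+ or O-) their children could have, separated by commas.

Gametes from I^B i × I^A I^B give offspring ABO genotypes I^A I^B, I^A i, I^B I^B, I^B i, i.e. phenotypes A, B, AB.
Rh cross +/- × -/- → phenotypes Rh+, Rh-.
Combining independently: A+, A-, B+, B-, AB+, AB-.

A+, A-, B+, B-, AB+, AB-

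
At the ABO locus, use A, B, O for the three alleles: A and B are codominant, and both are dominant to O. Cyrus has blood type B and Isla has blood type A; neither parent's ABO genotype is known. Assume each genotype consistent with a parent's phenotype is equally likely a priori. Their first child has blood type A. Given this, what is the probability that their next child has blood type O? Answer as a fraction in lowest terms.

Possible genotypes: Cyrus ∈ {BB, BO}; Isla ∈ {AA, AO}.
Weight each parental genotype pair by prior × P(type-A child):
  BO × AA: posterior weight 2/3; P(next child type O) = 0.
  BO × AO: posterior weight 1/3; P(next child type O) = 1/4.
Weighted sum = 1/12.

1/12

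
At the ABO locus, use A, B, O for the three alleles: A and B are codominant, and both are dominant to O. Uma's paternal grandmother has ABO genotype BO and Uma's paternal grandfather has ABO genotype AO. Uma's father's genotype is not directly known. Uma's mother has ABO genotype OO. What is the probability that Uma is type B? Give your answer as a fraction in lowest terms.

Uma's father's ABO genotype from BO × AO: 1/4 AB, 1/4 AO, 1/4 BO, 1/4 OO.
Crossing each possibility with the mother OO and summing P(type B): 1/4·1/2 + 1/4·0 + 1/4·1/2 + 1/4·0 = 1/4.

1/4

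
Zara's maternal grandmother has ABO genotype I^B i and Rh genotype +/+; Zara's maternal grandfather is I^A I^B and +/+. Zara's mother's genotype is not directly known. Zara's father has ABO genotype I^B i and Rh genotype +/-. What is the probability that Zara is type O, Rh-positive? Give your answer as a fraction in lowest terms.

Zara's mother's ABO genotype from I^B i × I^A I^B: 1/4 I^A I^B, 1/4 I^A i, 1/4 I^B I^B, 1/4 I^B i.
Crossing each possibility with the father I^B i and summing P(type O): 1/4·0 + 1/4·1/4 + 1/4·0 + 1/4·1/4 = 1/8.
Similarly for Rh via the mother's Rh distribution: P(Rh+) = 1.
Independent loci: 1/8 × 1 = 1/8.

1/8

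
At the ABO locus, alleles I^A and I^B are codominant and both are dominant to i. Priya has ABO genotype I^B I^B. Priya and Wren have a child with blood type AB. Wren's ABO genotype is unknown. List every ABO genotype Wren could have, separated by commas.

For each candidate genotype of Wren, check whether crossing it with I^B I^B can produce every observed child phenotype.
  I^A I^A → possible child types {AB} ✓
  I^A I^B → possible child types {B, AB} ✓
  I^A i → possible child types {B, AB} ✓
  I^B I^B → possible child types {B} ✗
  I^B i → possible child types {B} ✗
  i i → possible child types {B} ✗

I^A I^A, I^A I^B, I^A i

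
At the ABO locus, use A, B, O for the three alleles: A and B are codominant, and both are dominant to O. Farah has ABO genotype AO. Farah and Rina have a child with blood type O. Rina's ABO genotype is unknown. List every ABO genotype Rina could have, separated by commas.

AO, BO, OO

For each candidate genotype of Rina, check whether crossing it with AO can produce every observed child phenotype.
  AA → possible child types {A} ✗
  AB → possible child types {A, B, AB} ✗
  AO → possible child types {O, A} ✓
  BB → possible child types {B, AB} ✗
  BO → possible child types {O, A, B, AB} ✓
  OO → possible child types {O, A} ✓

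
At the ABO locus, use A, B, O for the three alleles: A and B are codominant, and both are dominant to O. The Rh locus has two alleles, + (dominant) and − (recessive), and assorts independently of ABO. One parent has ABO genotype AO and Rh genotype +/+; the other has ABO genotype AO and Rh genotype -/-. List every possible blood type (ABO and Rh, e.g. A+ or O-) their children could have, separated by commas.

O+, A+

Gametes from AO × AO give offspring ABO genotypes AA, AO, OO, i.e. phenotypes O, A.
Rh cross +/+ × -/- → phenotypes Rh+.
Combining independently: O+, A+.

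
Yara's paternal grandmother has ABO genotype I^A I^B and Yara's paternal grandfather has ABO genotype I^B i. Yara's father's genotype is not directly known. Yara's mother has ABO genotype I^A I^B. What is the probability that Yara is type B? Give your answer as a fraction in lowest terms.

Yara's father's ABO genotype from I^A I^B × I^B i: 1/4 I^A I^B, 1/4 I^A i, 1/4 I^B I^B, 1/4 I^B i.
Crossing each possibility with the mother I^A I^B and summing P(type B): 1/4·1/4 + 1/4·1/4 + 1/4·1/2 + 1/4·1/2 = 3/8.

3/8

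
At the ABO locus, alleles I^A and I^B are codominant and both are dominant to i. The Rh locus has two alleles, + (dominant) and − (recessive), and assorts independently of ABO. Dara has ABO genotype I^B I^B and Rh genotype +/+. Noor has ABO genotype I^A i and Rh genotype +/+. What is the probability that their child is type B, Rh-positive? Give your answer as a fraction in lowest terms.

1/2

ABO cross I^B I^B × I^A i → offspring phenotypes: 1/2 B, 1/2 AB.
Rh cross +/+ × +/+ → 1 Rh+.
Independent loci: P(type B, Rh-positive) = 1/2 × 1 = 1/2.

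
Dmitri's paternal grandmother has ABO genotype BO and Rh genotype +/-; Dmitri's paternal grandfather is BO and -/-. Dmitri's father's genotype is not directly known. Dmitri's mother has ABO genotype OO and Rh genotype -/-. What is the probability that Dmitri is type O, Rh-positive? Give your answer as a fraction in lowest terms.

Dmitri's father's ABO genotype from BO × BO: 1/4 BB, 1/2 BO, 1/4 OO.
Crossing each possibility with the mother OO and summing P(type O): 1/4·0 + 1/2·1/2 + 1/4·1 = 1/2.
Similarly for Rh via the father's Rh distribution: P(Rh+) = 1/4.
Independent loci: 1/2 × 1/4 = 1/8.

1/8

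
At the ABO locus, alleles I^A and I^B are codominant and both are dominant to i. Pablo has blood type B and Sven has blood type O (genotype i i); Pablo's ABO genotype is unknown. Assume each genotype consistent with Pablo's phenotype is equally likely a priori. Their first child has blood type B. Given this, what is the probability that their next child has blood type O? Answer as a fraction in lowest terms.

Possible genotypes: Pablo ∈ {I^B I^B, I^B i}; Sven ∈ {i i}.
Weight each parental genotype pair by prior × P(type-B child):
  I^B I^B × i i: posterior weight 2/3; P(next child type O) = 0.
  I^B i × i i: posterior weight 1/3; P(next child type O) = 1/2.
Weighted sum = 1/6.

1/6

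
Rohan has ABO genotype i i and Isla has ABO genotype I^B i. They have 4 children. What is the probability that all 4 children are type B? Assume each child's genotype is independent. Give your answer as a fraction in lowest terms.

ABO cross i i × I^B i → 1/2 O, 1/2 B.
So P(type B) = 1/2 per child.
All 4 independent: (1/2)^4 = 1/16.

1/16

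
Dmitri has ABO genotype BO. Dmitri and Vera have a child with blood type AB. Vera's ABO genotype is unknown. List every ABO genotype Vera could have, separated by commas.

AA, AB, AO

For each candidate genotype of Vera, check whether crossing it with BO can produce every observed child phenotype.
  AA → possible child types {A, AB} ✓
  AB → possible child types {A, B, AB} ✓
  AO → possible child types {O, A, B, AB} ✓
  BB → possible child types {B} ✗
  BO → possible child types {O, B} ✗
  OO → possible child types {O, B} ✗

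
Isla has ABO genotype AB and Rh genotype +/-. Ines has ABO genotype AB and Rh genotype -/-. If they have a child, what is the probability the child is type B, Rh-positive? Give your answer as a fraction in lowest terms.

ABO cross AB × AB → offspring phenotypes: 1/4 A, 1/4 B, 1/2 AB.
Rh cross +/- × -/- → 1/2 Rh+, 1/2 Rh-.
Independent loci: P(type B, Rh-positive) = 1/4 × 1/2 = 1/8.

1/8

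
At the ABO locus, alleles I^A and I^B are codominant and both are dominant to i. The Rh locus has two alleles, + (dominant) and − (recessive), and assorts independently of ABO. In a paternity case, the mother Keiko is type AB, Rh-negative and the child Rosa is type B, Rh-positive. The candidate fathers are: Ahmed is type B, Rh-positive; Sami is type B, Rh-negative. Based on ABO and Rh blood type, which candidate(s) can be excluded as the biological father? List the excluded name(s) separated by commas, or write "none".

Sami

A candidate is excluded only if no genotype consistent with his phenotype could produce a type B, Rh-positive child with a type AB, Rh-negative mother.
Sami (type B, Rh-): no genotype consistent with that phenotype can produce a type-B Rh+ child with a type-AB mother.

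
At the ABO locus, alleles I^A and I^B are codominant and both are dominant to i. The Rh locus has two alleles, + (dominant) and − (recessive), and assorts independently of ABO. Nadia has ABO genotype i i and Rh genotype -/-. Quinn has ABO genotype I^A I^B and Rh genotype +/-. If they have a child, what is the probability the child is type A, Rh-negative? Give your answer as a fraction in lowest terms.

ABO cross i i × I^A I^B → offspring phenotypes: 1/2 A, 1/2 B.
Rh cross -/- × +/- → 1/2 Rh+, 1/2 Rh-.
Independent loci: P(type A, Rh-negative) = 1/2 × 1/2 = 1/4.

1/4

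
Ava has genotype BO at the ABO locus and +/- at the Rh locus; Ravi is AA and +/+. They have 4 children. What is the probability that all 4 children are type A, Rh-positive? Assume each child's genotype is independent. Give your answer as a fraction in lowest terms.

ABO cross BO × AA → 1/2 A, 1/2 AB.
Rh cross +/- × +/+ → 1 Rh+; so P(type A, Rh-positive) = 1/2 × 1 = 1/2 per child.
All 4 independent: (1/2)^4 = 1/16.

1/16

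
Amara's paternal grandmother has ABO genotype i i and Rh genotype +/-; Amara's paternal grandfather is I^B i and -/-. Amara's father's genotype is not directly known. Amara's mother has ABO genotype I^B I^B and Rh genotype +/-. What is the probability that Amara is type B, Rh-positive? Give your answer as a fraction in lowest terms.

Amara's father's ABO genotype from i i × I^B i: 1/2 I^B i, 1/2 i i.
Crossing each possibility with the mother I^B I^B and summing P(type B): 1/2·1 + 1/2·1 = 1.
Similarly for Rh via the father's Rh distribution: P(Rh+) = 5/8.
Independent loci: 1 × 5/8 = 5/8.

5/8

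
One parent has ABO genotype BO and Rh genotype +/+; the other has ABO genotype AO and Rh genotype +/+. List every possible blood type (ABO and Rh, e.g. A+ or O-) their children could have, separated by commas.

Gametes from BO × AO give offspring ABO genotypes AB, AO, BO, OO, i.e. phenotypes O, A, B, AB.
Rh cross +/+ × +/+ → phenotypes Rh+.
Combining independently: O+, A+, B+, AB+.

O+, A+, B+, AB+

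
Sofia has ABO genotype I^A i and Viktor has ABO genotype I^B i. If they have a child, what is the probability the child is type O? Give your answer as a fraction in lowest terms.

1/4

ABO cross I^A i × I^B i → offspring phenotypes: 1/4 O, 1/4 A, 1/4 B, 1/4 AB.
So P(type O) = 1/4.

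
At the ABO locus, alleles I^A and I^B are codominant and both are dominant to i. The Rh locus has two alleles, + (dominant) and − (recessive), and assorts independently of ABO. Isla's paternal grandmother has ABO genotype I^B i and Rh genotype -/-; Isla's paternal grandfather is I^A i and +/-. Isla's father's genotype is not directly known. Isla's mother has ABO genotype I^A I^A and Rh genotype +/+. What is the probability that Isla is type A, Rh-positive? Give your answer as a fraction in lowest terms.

Isla's father's ABO genotype from I^B i × I^A i: 1/4 I^A I^B, 1/4 I^A i, 1/4 I^B i, 1/4 i i.
Crossing each possibility with the mother I^A I^A and summing P(type A): 1/4·1/2 + 1/4·1 + 1/4·1/2 + 1/4·1 = 3/4.
Similarly for Rh via the father's Rh distribution: P(Rh+) = 1.
Independent loci: 3/4 × 1 = 3/4.

3/4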